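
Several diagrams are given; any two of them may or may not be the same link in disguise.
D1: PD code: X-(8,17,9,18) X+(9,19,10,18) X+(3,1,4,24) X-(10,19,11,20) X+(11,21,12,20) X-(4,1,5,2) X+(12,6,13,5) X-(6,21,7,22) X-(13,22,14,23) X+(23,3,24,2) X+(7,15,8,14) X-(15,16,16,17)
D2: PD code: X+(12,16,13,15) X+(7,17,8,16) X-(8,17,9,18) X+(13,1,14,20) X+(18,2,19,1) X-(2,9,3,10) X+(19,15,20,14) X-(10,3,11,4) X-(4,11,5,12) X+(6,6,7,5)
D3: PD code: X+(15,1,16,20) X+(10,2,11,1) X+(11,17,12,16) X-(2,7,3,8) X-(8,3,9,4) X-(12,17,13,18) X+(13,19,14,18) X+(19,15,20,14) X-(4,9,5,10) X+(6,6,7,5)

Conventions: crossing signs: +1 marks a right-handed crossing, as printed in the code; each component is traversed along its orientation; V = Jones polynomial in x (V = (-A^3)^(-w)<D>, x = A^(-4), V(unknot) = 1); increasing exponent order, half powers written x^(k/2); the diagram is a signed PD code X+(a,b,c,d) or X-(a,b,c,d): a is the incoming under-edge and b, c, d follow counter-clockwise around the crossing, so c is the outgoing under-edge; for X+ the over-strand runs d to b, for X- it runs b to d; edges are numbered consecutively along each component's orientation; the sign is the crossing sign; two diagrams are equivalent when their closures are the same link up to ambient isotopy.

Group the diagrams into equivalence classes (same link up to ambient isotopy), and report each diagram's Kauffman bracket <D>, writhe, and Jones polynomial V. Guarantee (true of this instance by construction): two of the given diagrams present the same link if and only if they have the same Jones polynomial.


equivalence classes: {D1} | {D2, D3}
D1 (bracket 1; 12 crossings at w = 0): V = 1
D2 (bracket -A^-6 + A^-2 - A^2 + 3A^6 - A^10 + A^14 - A^18; 10 crossings at w = +2): V = -x^-3 + x^-2 - x^-1 + 3 - x + x^2 - x^3
V(D3) = -x^-3 + x^-2 - x^-1 + 3 - x + x^2 - x^3  (w +2, c 10, <D> = -A^-6 + A^-2 - A^2 + 3A^6 - A^10 + A^14 - A^18)
observation: V(x) takes 2 values over 3 diagrams, fixing the grouping


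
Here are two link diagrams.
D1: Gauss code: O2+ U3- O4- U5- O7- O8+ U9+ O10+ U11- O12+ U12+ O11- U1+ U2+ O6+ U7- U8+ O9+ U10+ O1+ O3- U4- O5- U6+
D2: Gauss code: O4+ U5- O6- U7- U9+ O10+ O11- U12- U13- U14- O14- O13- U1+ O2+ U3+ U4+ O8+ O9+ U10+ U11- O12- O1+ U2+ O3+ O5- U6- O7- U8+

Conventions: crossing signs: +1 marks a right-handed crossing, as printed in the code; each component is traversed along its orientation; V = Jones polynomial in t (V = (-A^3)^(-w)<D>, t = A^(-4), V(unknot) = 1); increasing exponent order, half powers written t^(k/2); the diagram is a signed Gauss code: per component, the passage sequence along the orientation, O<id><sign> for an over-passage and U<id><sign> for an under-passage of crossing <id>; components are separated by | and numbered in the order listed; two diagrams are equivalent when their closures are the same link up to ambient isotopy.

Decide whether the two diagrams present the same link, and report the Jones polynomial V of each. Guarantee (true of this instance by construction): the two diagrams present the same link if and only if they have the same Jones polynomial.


equivalent: yes
D1 (bracket -A^-14 + A^-10 - A^-6 + 2A^-2 - A^2 + 2A^6 - A^10; 12 crossings at w = +2): V = -t^-1 + 2 - t + 2t^2 - t^3 + t^4 - t^5
D2 (bracket -A^-20 + A^-16 - A^-12 + 2A^-8 - A^-4 + 2 - A^4; 14 crossings at w = 0): V = -t^-1 + 2 - t + 2t^2 - t^3 + t^4 - t^5
key observation: from 12 to 14 crossings by R-moves: one link, two diagrams


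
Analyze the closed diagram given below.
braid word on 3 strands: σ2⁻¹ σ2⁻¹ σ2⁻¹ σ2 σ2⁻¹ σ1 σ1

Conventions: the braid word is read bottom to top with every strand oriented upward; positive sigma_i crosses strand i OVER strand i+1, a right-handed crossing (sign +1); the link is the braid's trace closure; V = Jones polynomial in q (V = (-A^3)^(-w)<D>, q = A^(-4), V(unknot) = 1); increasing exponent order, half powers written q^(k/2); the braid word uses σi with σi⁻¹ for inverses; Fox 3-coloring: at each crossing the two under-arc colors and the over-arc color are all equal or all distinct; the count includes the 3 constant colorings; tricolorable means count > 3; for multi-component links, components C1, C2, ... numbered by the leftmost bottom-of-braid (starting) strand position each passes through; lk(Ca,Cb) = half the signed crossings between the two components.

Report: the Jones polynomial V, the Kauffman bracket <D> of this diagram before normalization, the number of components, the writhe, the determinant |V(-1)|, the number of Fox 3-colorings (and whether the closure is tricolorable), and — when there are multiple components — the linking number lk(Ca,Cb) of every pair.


V(q) = q^(-7/2) - q^(-5/2) + q^(-3/2) - 2q^(-1/2) - q^(3/2)
bracket: A^-9 + 2A^-1 - A^3 + A^7 - A^11, w = -1
2 components, writhe -1, over 7 crossings
lk(C1,C2) = +1
det 6, colorings 9 of 3^7 — tricolorable
observation: the span of V is 5, within the link bound 7 + 2 - 1


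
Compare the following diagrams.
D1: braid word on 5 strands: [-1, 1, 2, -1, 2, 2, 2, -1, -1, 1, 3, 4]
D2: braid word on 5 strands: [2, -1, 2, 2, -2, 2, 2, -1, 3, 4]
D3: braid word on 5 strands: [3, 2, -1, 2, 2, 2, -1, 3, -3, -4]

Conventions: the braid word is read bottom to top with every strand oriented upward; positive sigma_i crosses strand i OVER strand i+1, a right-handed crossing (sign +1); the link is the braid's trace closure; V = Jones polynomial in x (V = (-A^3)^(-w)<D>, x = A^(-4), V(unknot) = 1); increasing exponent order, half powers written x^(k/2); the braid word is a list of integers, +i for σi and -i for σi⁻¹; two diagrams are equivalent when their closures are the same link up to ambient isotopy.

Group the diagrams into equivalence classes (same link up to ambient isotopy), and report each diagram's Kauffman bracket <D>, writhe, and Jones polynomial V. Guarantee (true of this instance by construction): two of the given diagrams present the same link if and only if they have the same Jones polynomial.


grouping into links: {D1, D2, D3}
V(D1) = x^-1 - 1 + 2x - 2x^2 + 2x^3 - 2x^4 + x^5  (w +4, c 12, <D> = A^-8 - 2A^-4 + 2 - 2A^4 + 2A^8 - A^12 + A^16)
D2 (bracket A^-8 - 2A^-4 + 2 - 2A^4 + 2A^8 - A^12 + A^16; 10 crossings at w = +4): V = x^-1 - 1 + 2x - 2x^2 + 2x^3 - 2x^4 + x^5
V(D3) = x^-1 - 1 + 2x - 2x^2 + 2x^3 - 2x^4 + x^5  [10 crossings, <D> = A^-14 - 2A^-10 + 2A^-6 - 2A^-2 + 2A^2 - A^6 + A^10, w = +2]
why: one V(x) for all 3 diagrams — one class (guaranteed)


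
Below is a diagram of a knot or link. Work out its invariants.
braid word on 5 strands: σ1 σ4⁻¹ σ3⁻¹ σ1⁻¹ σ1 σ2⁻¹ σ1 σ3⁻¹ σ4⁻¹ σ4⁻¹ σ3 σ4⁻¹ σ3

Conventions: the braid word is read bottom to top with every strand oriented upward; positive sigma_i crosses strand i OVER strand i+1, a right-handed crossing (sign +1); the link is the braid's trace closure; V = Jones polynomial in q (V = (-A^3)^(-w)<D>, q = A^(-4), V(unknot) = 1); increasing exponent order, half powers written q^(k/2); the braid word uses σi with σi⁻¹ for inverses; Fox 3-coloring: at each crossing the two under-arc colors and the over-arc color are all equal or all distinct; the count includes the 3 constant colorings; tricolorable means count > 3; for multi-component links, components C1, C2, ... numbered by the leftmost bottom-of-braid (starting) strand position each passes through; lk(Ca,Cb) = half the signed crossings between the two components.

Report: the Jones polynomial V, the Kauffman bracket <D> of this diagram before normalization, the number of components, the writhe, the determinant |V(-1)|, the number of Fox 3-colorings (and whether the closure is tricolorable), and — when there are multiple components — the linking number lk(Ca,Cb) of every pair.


Jones polynomial: V(q) = -q^(-13/2) + 2q^(-11/2) - 3q^(-9/2) + 5q^(-7/2) - 5q^(-5/2) + 5q^(-3/2) - 5q^(-1/2) + 2q^(1/2) - 2q^(3/2)
<D> = 2A^-15 - 2A^-11 + 5A^-7 - 5A^-3 + 5A - 5A^5 + 3A^9 - 2A^13 + A^17; writhe -3
components 2, writhe -3 (13 crossings)
linking number lk(C1,C2) = +1
3-colorings: 9 of 3^13, det 30 — tricolorable
note: det 30 = |V(-1)|; divisible by 3, so tricolorable


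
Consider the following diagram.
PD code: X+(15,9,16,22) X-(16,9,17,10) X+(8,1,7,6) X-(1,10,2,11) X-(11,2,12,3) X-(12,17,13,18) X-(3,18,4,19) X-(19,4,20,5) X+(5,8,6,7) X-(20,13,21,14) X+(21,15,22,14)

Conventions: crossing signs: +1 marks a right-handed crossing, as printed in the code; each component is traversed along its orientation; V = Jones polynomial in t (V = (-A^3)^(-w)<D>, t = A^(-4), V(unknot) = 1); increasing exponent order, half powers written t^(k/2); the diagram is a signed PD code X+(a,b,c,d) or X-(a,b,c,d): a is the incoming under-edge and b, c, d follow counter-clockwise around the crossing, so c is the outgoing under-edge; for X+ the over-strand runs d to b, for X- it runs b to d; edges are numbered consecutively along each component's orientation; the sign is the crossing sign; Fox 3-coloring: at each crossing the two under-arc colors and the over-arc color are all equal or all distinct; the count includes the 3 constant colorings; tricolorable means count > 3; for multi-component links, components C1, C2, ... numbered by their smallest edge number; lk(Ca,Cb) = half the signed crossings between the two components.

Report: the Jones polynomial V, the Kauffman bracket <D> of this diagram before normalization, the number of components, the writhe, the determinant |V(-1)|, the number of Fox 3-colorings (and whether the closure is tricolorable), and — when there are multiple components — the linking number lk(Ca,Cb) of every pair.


Jones polynomial: V(t) = t^-5 - t^-4 + 2t^-3 - t^-2 + 2t^-1 + t
<D> = -A^-13 - 2A^-5 + A^-1 - 2A^3 + A^7 - A^11; writhe -3
components 3, writhe -3 (11 crossings)
linking number lk(C1,C2) = +1
lk(C1,C3): -2
lk(C2,C3) = 0
3-colorings: 3 of 3^11, det 8 — not tricolorable
note: the span of V is 6, within the link bound 11 + 3 - 1


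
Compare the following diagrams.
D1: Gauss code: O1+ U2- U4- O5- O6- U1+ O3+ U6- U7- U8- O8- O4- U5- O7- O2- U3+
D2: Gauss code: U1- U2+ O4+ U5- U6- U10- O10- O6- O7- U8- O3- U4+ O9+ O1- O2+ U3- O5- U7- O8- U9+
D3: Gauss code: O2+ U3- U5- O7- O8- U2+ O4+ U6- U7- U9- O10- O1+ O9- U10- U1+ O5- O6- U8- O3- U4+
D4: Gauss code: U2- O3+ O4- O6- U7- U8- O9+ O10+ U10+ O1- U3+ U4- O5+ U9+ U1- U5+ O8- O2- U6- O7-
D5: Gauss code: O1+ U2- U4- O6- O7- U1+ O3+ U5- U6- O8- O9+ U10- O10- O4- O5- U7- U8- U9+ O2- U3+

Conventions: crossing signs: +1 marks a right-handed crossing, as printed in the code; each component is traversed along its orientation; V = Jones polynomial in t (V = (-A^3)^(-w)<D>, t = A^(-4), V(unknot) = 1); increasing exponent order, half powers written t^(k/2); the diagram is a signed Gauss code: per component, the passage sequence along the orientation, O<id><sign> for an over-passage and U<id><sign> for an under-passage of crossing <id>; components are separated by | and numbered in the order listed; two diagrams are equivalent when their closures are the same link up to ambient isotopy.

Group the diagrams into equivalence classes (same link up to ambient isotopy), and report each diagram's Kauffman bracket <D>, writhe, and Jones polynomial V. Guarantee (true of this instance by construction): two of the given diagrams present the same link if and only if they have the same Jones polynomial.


classes: {D1, D2, D3, D5} | {D4}
V(D1) = t^-5 - 2t^-4 + 2t^-3 - 2t^-2 + 2t^-1 - 1 + t  [8 crossings, <D> = A^-16 - A^-12 + 2A^-8 - 2A^-4 + 2 - 2A^4 + A^8, w = -4]
D2 (bracket A^-16 - A^-12 + 2A^-8 - 2A^-4 + 2 - 2A^4 + A^8; 10 crossings at w = -4): V = t^-5 - 2t^-4 + 2t^-3 - 2t^-2 + 2t^-1 - 1 + t
V(D3) = t^-5 - 2t^-4 + 2t^-3 - 2t^-2 + 2t^-1 - 1 + t  [10 crossings, <D> = A^-16 - A^-12 + 2A^-8 - 2A^-4 + 2 - 2A^4 + A^8, w = -4]
D4 (bracket A^-2 + A^6 - A^10; 10 crossings at w = -2): V = -t^-4 + t^-3 + t^-1
D5 (bracket A^-16 - A^-12 + 2A^-8 - 2A^-4 + 2 - 2A^4 + A^8; 10 crossings at w = -4): V = t^-5 - 2t^-4 + 2t^-3 - 2t^-2 + 2t^-1 - 1 + t
note: 2 classes among 5 diagrams; unequal V(t) rules out equality


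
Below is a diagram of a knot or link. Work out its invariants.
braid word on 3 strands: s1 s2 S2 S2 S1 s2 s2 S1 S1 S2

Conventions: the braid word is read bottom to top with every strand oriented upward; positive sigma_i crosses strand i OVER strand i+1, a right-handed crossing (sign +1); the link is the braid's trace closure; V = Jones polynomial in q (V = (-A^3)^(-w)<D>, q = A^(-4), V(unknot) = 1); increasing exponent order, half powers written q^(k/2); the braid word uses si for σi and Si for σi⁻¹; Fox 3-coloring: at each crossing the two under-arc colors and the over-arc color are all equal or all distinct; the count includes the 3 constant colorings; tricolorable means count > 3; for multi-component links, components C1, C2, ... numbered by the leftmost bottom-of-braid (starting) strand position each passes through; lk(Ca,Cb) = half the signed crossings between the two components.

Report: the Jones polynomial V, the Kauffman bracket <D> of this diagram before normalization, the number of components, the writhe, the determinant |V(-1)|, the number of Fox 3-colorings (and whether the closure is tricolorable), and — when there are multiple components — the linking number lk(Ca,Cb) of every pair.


V = -q^-5 + q^-4 - q^-3 + 2q^-2 - q^-1 + 2 - q
<D> = -A^-10 + 2A^-6 - A^-2 + 2A^2 - A^6 + A^10 - A^14 (w = -2)
1 component over 10 crossings, w = -2
9 Fox colorings among 3^10, |V(-1)| = 9: tricolorable
why: inverse pairs cancel, leaving σ1 σ2⁻¹ σ1⁻¹ σ2 σ2 σ1⁻¹ σ1⁻¹ σ2⁻¹


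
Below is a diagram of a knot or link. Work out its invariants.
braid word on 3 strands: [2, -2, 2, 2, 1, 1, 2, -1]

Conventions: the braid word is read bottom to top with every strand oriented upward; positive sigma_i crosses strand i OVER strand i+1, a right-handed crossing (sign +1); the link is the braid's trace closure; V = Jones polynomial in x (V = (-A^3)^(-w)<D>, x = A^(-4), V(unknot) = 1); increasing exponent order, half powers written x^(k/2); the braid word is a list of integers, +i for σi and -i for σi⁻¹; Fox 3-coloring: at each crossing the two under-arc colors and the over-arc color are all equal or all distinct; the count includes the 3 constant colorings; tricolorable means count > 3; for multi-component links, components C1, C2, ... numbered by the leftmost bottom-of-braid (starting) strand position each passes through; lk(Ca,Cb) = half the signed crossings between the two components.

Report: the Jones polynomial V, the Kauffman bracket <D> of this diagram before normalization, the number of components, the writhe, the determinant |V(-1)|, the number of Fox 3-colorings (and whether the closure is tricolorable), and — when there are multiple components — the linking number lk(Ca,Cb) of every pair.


Jones polynomial: V(x) = x - x^2 + 2x^3 - x^4 + x^5 - x^6
<D> = -A^-12 + A^-8 - A^-4 + 2 - A^4 + A^8; writhe +4
components 1, writhe +4 (8 crossings)
3-colorings: 3 of 3^8, det 7 — not tricolorable
note: the span of V is 5, forcing >= 5 crossings in any diagram


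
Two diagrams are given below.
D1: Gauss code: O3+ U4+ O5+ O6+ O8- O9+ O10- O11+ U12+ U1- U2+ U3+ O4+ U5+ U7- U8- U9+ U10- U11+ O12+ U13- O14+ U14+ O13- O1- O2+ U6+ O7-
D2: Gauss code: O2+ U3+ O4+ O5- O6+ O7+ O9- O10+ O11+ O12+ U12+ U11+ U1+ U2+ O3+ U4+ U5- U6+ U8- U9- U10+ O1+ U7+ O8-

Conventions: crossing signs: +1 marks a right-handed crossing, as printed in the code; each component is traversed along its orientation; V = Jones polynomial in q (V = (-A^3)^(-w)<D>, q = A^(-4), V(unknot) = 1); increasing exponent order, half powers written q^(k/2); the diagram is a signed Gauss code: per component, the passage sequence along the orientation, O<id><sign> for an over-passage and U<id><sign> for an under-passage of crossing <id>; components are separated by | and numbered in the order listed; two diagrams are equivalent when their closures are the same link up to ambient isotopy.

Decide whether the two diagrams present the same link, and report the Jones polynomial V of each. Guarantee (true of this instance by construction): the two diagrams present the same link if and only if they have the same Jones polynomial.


equivalent: yes
V(D1) = q - q^2 + 2q^3 - q^4 + q^5 - q^6  (w +4, c 14, <D> = -A^-12 + A^-8 - A^-4 + 2 - A^4 + A^8)
D2 (bracket -A^-6 + A^-2 - A^2 + 2A^6 - A^10 + A^14; 12 crossings at w = +6): V = q - q^2 + 2q^3 - q^4 + q^5 - q^6
why: from 14 to 12 crossings by R-moves: one link, two diagrams


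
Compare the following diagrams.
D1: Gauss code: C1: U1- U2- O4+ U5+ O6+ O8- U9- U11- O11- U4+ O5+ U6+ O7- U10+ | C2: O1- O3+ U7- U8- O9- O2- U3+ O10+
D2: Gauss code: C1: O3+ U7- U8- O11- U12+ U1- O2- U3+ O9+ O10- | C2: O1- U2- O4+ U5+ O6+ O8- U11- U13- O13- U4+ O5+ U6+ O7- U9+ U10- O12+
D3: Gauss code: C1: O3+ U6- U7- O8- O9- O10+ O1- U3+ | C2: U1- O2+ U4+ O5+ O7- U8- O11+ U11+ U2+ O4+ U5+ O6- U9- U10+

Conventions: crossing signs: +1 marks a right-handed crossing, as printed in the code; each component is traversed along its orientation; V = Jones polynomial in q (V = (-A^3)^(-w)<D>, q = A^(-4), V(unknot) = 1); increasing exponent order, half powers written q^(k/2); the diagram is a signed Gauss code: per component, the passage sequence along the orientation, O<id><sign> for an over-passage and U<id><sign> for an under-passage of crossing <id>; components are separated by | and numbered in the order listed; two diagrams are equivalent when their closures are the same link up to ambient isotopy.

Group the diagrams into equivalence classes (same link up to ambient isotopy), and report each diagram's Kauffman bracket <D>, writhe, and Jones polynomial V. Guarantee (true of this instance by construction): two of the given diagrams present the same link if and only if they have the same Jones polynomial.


classes: {D1, D2, D3}
V(D1) = -q^(-7/2) - q^(-3/2) - q^(1/2) + q^(3/2)  [11 crossings, <D> = -A^-9 + A^-5 + A^3 + A^11, w = -1]
V(D2) = -q^(-7/2) - q^(-3/2) - q^(1/2) + q^(3/2)  [13 crossings, <D> = -A^-9 + A^-5 + A^3 + A^11, w = -1]
V(D3) = -q^(-7/2) - q^(-3/2) - q^(1/2) + q^(3/2)  (w +1, c 11, <D> = -A^-3 + A + A^9 + A^17)
insight: one V(q) for all 3 diagrams — one class (guaranteed)


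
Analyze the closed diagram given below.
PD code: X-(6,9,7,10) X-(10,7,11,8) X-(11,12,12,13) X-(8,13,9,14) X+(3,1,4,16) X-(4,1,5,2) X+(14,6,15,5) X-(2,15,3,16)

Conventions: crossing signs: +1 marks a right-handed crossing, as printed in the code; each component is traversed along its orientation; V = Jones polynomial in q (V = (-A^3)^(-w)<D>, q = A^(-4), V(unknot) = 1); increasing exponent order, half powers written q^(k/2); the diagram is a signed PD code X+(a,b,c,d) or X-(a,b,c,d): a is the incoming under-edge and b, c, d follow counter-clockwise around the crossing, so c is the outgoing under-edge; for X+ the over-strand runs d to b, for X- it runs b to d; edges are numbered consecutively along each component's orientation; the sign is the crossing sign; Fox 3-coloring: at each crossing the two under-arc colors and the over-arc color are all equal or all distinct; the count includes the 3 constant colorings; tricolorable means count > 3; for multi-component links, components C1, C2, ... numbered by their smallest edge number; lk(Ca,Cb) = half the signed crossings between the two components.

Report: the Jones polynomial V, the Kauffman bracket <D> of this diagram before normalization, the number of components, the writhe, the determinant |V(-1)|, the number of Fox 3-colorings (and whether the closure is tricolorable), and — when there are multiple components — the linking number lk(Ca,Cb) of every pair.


V(q) = -q^-4 + q^-3 + q^-1
bracket: A^-8 + 1 - A^4, w = -4
1 component, writhe -4, over 8 crossings
det 3, colorings 9 of 3^8 — tricolorable
observation: det 3 = |V(-1)|; divisible by 3, so tricolorable


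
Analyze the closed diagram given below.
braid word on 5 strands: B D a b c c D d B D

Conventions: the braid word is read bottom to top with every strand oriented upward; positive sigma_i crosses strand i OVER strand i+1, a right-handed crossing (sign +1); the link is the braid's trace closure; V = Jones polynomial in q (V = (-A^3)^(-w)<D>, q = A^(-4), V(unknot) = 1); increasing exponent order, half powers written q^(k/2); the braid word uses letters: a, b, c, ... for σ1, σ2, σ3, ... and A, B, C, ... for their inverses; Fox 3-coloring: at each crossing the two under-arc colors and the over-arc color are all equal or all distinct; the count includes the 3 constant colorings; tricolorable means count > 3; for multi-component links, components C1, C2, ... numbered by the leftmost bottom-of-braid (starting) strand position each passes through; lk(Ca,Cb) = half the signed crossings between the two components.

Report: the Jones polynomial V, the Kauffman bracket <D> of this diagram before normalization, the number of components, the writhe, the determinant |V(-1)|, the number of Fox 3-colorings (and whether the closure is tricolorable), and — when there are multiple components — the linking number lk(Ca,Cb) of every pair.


V = q^-2 + 2 + q^2
<D> = A^-8 + 2 + A^8 (w = 0)
3 components over 10 crossings, w = 0
lk(C1,C2): 0
lk(C1,C3) = +1
linking number lk(C2,C3) = -1
3 Fox colorings among 3^10, |V(-1)| = 4: not tricolorable
why: the span of V is 4, within the link bound 10 + 3 - 1


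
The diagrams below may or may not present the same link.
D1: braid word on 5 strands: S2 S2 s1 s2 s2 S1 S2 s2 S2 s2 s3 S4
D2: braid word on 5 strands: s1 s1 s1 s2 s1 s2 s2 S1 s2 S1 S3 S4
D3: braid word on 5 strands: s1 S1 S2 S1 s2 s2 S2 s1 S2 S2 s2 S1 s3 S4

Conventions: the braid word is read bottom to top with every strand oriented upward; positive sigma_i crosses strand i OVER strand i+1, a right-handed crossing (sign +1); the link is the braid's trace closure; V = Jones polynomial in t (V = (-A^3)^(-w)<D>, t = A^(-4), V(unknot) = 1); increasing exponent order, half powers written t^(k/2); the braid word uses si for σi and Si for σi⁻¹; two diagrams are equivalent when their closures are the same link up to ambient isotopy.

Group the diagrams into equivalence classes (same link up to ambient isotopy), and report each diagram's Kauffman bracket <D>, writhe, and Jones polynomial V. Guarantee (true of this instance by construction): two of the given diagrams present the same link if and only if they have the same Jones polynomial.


classes: {D1} | {D2} | {D3}
V(D1) = t^-2 + 2 + t^2  [12 crossings, <D> = A^-8 + 2 + A^8, w = 0]
V(D2) = t^2 + 2t^4 - t^5 + 2t^6 - t^7 + t^8  (w +4, c 12, <D> = A^-20 - A^-16 + 2A^-12 - A^-8 + 2A^-4 + A^4)
V(D3) = t^-3 + t^-2 + t^-1 + 1  (w -2, c 14, <D> = A^-6 + A^-2 + A^2 + A^6)
insight: V(t) takes 3 values over 3 diagrams, fixing the grouping


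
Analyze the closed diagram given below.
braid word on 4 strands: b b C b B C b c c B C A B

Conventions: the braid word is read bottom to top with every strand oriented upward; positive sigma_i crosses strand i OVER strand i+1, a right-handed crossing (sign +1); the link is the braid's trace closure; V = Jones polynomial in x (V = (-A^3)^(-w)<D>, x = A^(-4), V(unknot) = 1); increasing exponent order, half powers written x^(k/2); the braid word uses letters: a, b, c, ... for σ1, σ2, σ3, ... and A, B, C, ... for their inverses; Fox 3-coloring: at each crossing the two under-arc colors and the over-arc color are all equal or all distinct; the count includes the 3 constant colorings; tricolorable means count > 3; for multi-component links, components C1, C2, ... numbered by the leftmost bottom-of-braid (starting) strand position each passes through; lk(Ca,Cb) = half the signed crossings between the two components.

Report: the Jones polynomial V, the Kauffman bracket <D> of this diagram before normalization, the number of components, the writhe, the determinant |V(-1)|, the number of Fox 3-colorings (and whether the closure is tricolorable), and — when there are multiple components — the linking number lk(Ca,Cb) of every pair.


V(x) = -x^-3 + x^-2 - x^-1 + 3 - x + x^2 - x^3
bracket: A^-15 - A^-11 + A^-7 - 3A^-3 + A - A^5 + A^9, w = -1
1 component, writhe -1, over 13 crossings
det 9, colorings 27 of 3^13 — tricolorable
observation: det 9 = |V(-1)|; divisible by 3, so tricolorable


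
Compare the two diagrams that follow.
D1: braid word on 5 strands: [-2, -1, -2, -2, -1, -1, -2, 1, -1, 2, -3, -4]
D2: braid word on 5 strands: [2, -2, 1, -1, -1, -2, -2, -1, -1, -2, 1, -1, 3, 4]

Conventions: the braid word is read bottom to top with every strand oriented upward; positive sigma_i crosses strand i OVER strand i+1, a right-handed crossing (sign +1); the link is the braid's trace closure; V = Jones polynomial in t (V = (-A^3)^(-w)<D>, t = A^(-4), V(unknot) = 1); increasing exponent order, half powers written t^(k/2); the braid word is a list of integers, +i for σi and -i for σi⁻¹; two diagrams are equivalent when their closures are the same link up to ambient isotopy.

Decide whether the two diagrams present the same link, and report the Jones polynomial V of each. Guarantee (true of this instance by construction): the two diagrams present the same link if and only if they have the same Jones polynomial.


same link: yes
V(D1) = -t^-7 + t^-6 - t^-5 + t^-4 + t^-2  [12 crossings, <D> = A^-16 + A^-8 - A^-4 + 1 - A^4, w = -8]
V(D2) = -t^-7 + t^-6 - t^-5 + t^-4 + t^-2  [14 crossings, <D> = A^-4 + A^4 - A^8 + A^12 - A^16, w = -4]
insight: Markov moves rewrite D1 (12 crossings) into D2 (14)


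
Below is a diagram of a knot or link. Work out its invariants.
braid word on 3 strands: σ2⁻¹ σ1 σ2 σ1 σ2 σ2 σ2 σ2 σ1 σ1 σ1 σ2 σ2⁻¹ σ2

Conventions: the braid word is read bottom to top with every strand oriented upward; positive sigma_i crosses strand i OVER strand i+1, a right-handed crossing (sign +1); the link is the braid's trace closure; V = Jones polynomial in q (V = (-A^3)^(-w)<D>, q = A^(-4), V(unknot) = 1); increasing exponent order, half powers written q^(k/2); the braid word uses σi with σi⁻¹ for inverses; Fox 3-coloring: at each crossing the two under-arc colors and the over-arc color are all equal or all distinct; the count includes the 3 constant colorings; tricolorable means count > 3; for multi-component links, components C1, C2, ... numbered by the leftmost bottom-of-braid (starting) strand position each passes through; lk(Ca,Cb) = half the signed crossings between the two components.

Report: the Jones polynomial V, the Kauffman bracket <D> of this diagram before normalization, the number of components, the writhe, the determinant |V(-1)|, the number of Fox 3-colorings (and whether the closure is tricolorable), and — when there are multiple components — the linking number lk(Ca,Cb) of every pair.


Jones polynomial: V(q) = q^4 + q^6 - q^7 + q^8 - q^9 + q^10 - q^11 + q^12 - q^13
<D> = -A^-22 + A^-18 - A^-14 + A^-10 - A^-6 + A^-2 - A^2 + A^6 + A^14; writhe +10
components 1, writhe +10 (14 crossings)
3-colorings: 9 of 3^14, det 9 — tricolorable
note: the span of V is 9, forcing >= 9 crossings in any diagram


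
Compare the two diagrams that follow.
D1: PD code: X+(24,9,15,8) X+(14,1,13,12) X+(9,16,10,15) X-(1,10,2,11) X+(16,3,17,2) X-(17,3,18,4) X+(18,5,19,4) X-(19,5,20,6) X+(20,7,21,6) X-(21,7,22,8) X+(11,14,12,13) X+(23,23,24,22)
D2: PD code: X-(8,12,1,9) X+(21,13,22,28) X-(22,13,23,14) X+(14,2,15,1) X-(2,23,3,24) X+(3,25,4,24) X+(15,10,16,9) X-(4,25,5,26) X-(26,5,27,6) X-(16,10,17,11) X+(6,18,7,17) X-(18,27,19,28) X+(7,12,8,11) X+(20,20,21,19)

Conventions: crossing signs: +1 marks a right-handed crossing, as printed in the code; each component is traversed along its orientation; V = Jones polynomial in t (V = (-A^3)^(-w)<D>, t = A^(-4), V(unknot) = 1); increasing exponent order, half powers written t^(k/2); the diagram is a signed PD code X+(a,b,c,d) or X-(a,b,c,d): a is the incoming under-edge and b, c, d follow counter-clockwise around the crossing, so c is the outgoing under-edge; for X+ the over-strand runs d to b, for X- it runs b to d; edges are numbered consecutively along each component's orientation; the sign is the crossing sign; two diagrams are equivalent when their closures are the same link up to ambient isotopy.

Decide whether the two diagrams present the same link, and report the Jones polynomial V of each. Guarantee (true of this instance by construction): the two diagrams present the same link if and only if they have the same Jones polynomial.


same link: no
V(D1) = t + 2t^3 + t^5  [12 crossings, <D> = A^-8 + 2 + A^8, w = +4]
D2 (bracket A^-8 + 1 + A^4 + A^8 + A^12 - A^16; 14 crossings at w = 0): V = -t^-4 + t^-3 + t^-2 + t^-1 + 1 + t^2
note: 2 values of V(t) split the 2 diagrams


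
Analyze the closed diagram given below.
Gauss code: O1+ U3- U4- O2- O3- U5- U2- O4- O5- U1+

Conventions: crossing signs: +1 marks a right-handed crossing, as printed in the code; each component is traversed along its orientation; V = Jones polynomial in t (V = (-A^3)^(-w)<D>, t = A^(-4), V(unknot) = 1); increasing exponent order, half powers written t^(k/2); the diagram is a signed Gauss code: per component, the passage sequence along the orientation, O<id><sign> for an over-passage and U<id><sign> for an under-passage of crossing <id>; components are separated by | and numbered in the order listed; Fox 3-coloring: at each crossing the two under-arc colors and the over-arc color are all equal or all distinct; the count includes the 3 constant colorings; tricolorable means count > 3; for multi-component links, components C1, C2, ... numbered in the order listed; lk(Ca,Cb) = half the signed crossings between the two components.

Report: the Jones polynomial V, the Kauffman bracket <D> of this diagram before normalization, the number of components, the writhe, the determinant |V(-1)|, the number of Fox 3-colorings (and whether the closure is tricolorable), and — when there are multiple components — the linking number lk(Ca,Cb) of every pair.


V = -t^-4 + t^-3 + t^-1
<D> = -A^-5 - A^3 + A^7 (w = -3)
1 component over 5 crossings, w = -3
9 Fox colorings among 3^5, |V(-1)| = 3: tricolorable
why: w = -3 (over 5 crossings) is diagram-only; (-A^3)^(3) removes it from V


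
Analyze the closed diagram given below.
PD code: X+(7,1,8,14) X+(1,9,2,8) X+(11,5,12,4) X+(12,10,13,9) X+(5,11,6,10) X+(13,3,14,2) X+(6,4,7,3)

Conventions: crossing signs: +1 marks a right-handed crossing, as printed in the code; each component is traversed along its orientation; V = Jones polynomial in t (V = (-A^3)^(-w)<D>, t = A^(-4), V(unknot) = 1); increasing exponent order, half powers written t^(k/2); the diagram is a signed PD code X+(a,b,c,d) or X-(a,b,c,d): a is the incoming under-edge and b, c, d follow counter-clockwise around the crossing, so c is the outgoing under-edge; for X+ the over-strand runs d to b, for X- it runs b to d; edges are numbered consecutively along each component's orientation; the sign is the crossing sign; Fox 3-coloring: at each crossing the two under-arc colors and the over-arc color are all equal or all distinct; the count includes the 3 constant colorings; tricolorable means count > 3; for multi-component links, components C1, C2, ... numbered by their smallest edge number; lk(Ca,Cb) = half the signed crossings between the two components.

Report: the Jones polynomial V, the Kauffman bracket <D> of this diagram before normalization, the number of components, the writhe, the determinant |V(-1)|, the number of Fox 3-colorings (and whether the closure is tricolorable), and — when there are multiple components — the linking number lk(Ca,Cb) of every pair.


V = t^2 + t^4 - t^5 + t^6 - t^7
<D> = A^-7 - A^-3 + A - A^5 - A^13 (w = +7)
1 component over 7 crossings, w = +7
3 Fox colorings among 3^7, |V(-1)| = 5: not tricolorable
why: w = +7 (over 7 crossings) is diagram-only; (-A^3)^(-7) removes it from V


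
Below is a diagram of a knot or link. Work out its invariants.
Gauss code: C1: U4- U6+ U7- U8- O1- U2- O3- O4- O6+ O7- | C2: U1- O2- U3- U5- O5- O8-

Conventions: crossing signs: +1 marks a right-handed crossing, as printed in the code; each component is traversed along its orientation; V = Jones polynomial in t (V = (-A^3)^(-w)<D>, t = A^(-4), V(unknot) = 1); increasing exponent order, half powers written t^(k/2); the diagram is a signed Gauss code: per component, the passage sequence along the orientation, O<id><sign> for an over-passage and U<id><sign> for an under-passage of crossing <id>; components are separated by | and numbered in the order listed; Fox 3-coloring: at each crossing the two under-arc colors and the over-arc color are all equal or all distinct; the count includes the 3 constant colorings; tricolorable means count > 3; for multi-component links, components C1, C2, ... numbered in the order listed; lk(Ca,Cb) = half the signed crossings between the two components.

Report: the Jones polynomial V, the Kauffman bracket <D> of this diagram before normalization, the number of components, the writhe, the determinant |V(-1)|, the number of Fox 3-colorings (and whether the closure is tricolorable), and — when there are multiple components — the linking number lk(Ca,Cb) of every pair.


V = -t^(-11/2) + t^(-9/2) - t^(-7/2) - t^(-3/2)
<D> = -A^-12 - A^-4 + 1 - A^4 (w = -6)
2 components over 8 crossings, w = -6
lk(C1,C2): -2
3 Fox colorings among 3^8, |V(-1)| = 4: not tricolorable
why: |V(-1)| = 4: so not tricolorable, since 3 does not divide 4


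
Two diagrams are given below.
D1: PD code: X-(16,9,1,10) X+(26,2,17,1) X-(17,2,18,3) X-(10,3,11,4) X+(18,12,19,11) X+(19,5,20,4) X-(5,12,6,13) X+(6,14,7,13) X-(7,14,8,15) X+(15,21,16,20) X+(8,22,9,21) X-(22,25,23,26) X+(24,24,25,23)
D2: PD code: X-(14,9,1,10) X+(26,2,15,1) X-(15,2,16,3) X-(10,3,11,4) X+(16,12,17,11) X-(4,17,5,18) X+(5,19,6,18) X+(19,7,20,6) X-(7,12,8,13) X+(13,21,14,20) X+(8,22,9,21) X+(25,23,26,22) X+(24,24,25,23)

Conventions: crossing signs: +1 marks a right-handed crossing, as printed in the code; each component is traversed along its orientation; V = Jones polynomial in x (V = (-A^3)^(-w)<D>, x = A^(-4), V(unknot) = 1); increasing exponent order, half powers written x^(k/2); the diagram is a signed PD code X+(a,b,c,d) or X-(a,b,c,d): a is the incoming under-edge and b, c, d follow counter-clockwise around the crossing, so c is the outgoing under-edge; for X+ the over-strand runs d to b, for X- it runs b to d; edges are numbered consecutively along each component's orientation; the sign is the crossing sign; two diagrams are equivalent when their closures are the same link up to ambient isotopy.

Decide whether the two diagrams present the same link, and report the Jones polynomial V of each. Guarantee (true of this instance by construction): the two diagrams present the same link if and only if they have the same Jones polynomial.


equivalent: yes
V(D1) = x^(-3/2) - x^(-1/2) - x^(3/2) - x^(7/2)  (w +1, c 13, <D> = A^-11 + A^-3 + A^5 - A^9)
V(D2) = x^(-3/2) - x^(-1/2) - x^(3/2) - x^(7/2)  [13 crossings, <D> = A^-5 + A^3 + A^11 - A^15, w = +3]
key observation: Reidemeister moves carry D1 (13 crossings) to D2 (13)


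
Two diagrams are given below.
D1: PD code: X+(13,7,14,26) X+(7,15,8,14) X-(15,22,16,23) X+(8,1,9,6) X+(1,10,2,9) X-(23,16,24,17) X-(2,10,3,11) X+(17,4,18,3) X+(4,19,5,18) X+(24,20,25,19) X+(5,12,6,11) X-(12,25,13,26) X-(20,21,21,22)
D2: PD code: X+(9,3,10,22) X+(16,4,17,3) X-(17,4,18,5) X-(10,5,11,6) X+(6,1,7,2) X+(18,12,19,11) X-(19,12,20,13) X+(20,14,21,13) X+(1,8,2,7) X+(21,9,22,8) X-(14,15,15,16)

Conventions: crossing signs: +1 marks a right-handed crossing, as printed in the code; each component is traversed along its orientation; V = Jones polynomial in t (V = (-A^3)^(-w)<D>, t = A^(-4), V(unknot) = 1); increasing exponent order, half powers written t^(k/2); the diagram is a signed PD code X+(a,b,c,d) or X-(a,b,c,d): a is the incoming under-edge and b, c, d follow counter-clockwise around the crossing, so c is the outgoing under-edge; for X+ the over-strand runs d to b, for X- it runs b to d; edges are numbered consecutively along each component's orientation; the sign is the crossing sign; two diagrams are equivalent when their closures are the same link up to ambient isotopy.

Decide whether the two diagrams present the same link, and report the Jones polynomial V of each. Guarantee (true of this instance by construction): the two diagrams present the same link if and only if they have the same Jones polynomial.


equivalent: no
V(D1) = -t^(1/2) + t^(3/2) - t^(5/2) - t^(9/2)  (w +3, c 13, <D> = A^-9 + A^-1 - A^3 + A^7)
V(D2) = -t^(1/2) - t^(5/2)  (w +3, c 11, <D> = A^-1 + A^7)
why: 2 classes among 2 diagrams; unequal V(t) rules out equality


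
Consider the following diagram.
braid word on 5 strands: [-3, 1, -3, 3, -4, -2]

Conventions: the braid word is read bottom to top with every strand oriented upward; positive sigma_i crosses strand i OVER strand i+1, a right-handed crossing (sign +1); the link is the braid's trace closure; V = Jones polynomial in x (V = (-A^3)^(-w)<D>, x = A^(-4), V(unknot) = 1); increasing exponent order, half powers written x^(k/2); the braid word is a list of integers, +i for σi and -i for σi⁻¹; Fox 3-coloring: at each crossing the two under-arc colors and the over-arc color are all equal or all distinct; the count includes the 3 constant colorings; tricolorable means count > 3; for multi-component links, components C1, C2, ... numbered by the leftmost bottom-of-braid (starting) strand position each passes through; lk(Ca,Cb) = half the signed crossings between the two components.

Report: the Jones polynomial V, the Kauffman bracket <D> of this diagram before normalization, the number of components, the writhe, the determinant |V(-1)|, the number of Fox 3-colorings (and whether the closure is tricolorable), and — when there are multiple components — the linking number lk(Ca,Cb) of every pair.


V(x) = 1
bracket: A^-6, w = -2
1 component, writhe -2, over 6 crossings
det 1, colorings 3 of 3^6 — not tricolorable
observation: |V(-1)| = 1: so not tricolorable, since 3 does not divide 1


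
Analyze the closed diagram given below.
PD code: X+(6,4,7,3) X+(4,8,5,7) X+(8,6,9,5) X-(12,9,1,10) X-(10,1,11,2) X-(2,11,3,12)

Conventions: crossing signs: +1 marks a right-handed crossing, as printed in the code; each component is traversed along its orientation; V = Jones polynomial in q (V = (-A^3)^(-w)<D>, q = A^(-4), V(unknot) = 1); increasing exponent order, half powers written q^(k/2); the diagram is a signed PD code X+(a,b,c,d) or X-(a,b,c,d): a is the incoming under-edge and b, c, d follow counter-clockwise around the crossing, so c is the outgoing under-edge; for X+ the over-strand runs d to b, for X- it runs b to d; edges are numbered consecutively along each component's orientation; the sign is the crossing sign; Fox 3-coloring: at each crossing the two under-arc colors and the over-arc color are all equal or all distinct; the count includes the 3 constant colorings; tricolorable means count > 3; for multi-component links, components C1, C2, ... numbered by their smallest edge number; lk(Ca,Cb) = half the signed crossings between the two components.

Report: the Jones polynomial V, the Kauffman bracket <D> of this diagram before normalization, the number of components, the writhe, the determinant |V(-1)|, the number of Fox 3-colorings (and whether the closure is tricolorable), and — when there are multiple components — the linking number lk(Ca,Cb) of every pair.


V = -q^-3 + q^-2 - q^-1 + 3 - q + q^2 - q^3
<D> = -A^-12 + A^-8 - A^-4 + 3 - A^4 + A^8 - A^12 (w = 0)
1 component over 6 crossings, w = 0
27 Fox colorings among 3^6, |V(-1)| = 9: tricolorable
why: det 9 = |V(-1)|; divisible by 3, so tricolorable


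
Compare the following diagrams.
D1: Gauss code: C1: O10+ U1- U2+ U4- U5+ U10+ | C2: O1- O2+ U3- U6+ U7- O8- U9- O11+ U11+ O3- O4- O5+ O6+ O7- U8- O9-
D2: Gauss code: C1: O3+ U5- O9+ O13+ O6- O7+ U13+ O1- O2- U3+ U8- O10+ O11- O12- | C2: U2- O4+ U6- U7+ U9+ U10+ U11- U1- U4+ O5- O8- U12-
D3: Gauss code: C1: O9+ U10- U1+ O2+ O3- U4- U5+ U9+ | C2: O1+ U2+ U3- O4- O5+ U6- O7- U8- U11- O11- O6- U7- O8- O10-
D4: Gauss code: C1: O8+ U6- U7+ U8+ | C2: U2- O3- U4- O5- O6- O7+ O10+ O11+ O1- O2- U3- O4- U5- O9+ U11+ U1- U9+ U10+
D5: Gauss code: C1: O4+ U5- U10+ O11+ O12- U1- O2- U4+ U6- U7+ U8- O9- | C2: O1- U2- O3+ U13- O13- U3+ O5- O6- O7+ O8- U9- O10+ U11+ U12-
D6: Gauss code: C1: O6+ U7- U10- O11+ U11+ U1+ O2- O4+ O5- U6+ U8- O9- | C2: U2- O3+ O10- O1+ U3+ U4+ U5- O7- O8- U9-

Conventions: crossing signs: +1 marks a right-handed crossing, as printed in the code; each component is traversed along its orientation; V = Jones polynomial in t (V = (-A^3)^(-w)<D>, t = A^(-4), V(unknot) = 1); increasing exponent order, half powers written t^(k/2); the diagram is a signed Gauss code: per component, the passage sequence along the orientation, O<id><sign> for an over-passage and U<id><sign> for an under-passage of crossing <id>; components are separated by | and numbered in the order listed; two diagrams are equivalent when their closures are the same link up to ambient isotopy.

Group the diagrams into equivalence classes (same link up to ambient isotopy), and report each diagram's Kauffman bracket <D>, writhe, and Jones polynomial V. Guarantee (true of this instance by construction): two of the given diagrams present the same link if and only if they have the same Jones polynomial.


classes: {D1, D3, D4} | {D2, D5, D6}
V(D1) = t^(-9/2) - t^(-5/2) - t^(-3/2) - t^(-1/2)  [11 crossings, <D> = A^-1 + A^3 + A^7 - A^15, w = -1]
V(D2) = -t^(-9/2) - t^(-5/2) + t^(-3/2) - t^(-1/2)  (w -1, c 13, <D> = A^-1 - A^3 + A^7 + A^15)
V(D3) = t^(-9/2) - t^(-5/2) - t^(-3/2) - t^(-1/2)  (w -3, c 11, <D> = A^-7 + A^-3 + A - A^9)
D4 (bracket A^-1 + A^3 + A^7 - A^15; 11 crossings at w = -1): V = t^(-9/2) - t^(-5/2) - t^(-3/2) - t^(-1/2)
V(D5) = -t^(-9/2) - t^(-5/2) + t^(-3/2) - t^(-1/2)  [13 crossings, <D> = A^-7 - A^-3 + A + A^9, w = -3]
D6 (bracket A^-1 - A^3 + A^7 + A^15; 11 crossings at w = -1): V = -t^(-9/2) - t^(-5/2) + t^(-3/2) - t^(-1/2)
note: 2 values of V(t) split the 6 diagrams
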